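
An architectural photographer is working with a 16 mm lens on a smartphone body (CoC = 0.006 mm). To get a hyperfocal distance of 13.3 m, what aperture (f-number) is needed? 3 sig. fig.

Rearrange H = f²/(N·c) + f for N: N = f² / ((H − f)·c).
N = 16² / ((13300 − 16) × 0.006) = 256 / 79.70 ≈ 3.21.

f/3.21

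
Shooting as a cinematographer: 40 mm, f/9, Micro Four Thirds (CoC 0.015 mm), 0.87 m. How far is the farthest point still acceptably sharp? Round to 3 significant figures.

Hyperfocal distance H = f²/(N·c) + f = 40²/(9 × 0.015) + 40 = 1600/0.135 + 40 ≈ 11891.9 mm ≈ 11.89 m.
Far limit Df = s·(H − f)/(H − s) = 870 × (11891.9 − 40) / (11891.9 − 870) = 870 × 11851.9 / 11021.9 ≈ 935.52 mm ≈ 0.936 m.

0.936 m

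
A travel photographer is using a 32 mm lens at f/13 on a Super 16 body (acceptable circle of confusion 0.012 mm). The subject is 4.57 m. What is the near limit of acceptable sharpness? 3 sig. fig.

2.70 m

Hyperfocal distance H = f²/(N·c) + f = 32²/(13 × 0.012) + 32 = 1024/0.156 + 32 ≈ 6596.1 mm ≈ 6.596 m.
Near limit Dn = s·(H − f)/(H + s − 2f) = 4570 × (6596.1 − 32) / (6596.1 + 4570 − 2 × 32) = 4570 × 6564.1 / 11102.1 ≈ 2702.0 mm ≈ 2.70 m.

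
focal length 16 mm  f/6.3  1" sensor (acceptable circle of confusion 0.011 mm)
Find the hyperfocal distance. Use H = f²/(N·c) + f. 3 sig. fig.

Hyperfocal distance H = f²/(N·c) + f = 16²/(6.3 × 0.011) + 16 = 256/0.0693 + 16 ≈ 3710.1 mm ≈ 3.71 m.

3.71 m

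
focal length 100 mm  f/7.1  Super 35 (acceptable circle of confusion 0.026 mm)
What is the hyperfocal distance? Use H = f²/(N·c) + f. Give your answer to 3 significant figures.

Hyperfocal distance H = f²/(N·c) + f = 100²/(7.1 × 0.026) + 100 = 10000/0.1846 + 100 ≈ 54271.2 mm ≈ 54.3 m.

54.3 m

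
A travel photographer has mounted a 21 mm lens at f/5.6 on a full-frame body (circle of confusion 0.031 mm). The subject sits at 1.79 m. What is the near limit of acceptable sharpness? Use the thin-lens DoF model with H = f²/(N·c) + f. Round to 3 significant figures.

Hyperfocal distance H = f²/(N·c) + f = 21²/(5.6 × 0.031) + 21 = 441/0.1736 + 21 ≈ 2561.3 mm ≈ 2.561 m.
Near limit Dn = s·(H − f)/(H + s − 2f) = 1790 × (2561.3 − 21) / (2561.3 + 1790 − 2 × 21) = 1790 × 2540.3 / 4309.3 ≈ 1055.2 mm ≈ 1.06 m.

1.06 m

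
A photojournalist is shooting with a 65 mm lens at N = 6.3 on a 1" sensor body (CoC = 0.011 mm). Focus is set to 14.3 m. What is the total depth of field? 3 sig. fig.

Hyperfocal distance H = f²/(N·c) + f = 65²/(6.3 × 0.011) + 65 = 4225/0.0693 + 65 ≈ 61031.8 mm ≈ 61.03 m.
Near limit Dn = s·(H − f)/(H + s − 2f) = 14300 × (61031.8 − 65) / (61031.8 + 14300 − 2 × 65) = 14300 × 60966.8 / 75201.8 ≈ 11593.1 mm.
Far limit Df = s·(H − f)/(H − s) = 14300 × (61031.8 − 65) / (61031.8 − 14300) = 14300 × 60966.8 / 46731.8 ≈ 18655.9 mm.
Depth of field = Df − Dn = 18655.9 − 11593.1 ≈ 7062.8 mm ≈ 7.06 m.

7.06 m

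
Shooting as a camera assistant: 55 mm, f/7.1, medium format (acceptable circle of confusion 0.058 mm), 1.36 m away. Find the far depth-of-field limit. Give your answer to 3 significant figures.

1.65 m

Hyperfocal distance H = f²/(N·c) + f = 55²/(7.1 × 0.058) + 55 = 3025/0.4118 + 55 ≈ 7400.8 mm ≈ 7.401 m.
Far limit Df = s·(H − f)/(H − s) = 1360 × (7400.8 − 55) / (7400.8 − 1360) = 1360 × 7345.8 / 6040.8 ≈ 1653.8 mm ≈ 1.65 m.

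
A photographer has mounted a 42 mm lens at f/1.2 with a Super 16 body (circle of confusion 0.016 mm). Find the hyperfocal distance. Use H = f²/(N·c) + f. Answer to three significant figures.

91.9 m

Hyperfocal distance H = f²/(N·c) + f = 42²/(1.2 × 0.016) + 42 = 1764/0.0192 + 42 ≈ 91917.0 mm ≈ 91.9 m.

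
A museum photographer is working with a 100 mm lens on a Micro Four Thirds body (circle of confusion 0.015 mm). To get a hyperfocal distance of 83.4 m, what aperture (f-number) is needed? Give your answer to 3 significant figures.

Rearrange H = f²/(N·c) + f for N: N = f² / ((H − f)·c).
N = 100² / ((83400 − 100) × 0.015) = 10000 / 1250 ≈ 8.

f/8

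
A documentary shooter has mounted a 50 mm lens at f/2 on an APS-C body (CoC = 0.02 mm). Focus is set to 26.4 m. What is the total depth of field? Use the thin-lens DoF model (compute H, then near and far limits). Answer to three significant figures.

27.1 m

Hyperfocal distance H = f²/(N·c) + f = 50²/(2 × 0.02) + 50 = 2500/0.04 + 50 ≈ 62550.0 mm ≈ 62.55 m.
Near limit Dn = s·(H − f)/(H + s − 2f) = 26400 × (62550.0 − 50) / (62550.0 + 26400 − 2 × 50) = 26400 × 62500.0 / 88850.0 ≈ 18571 mm.
Far limit Df = s·(H − f)/(H − s) = 26400 × (62550.0 − 50) / (62550.0 − 26400) = 26400 × 62500.0 / 36150.0 ≈ 45643 mm.
Depth of field = Df − Dn = 45643 − 18571 ≈ 27072 mm ≈ 27.1 m.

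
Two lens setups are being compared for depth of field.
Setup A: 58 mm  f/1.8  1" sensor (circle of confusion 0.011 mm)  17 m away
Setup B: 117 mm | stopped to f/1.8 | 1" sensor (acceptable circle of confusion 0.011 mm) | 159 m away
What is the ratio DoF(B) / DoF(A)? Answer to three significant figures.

Setup A: H = 58²/(1.8×0.011) + 58 ≈ 169957.0 mm; DoF = Df − Dn = 18883.0 − 15458.5 ≈ 3424.5 mm.
Setup B: H = 117²/(1.8×0.011) + 117 ≈ 691480.6 mm; DoF = Df − Dn = 206443 − 129288 ≈ 77155 mm.
Ratio = 77155 / 3424.5 ≈ 22.5.

22.5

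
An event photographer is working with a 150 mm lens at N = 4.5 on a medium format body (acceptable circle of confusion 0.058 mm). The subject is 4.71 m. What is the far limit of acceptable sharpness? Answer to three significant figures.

4.97 m

Hyperfocal distance H = f²/(N·c) + f = 150²/(4.5 × 0.058) + 150 = 22500/0.261 + 150 ≈ 86356.9 mm ≈ 86.36 m.
Far limit Df = s·(H − f)/(H − s) = 4710 × (86356.9 − 150) / (86356.9 − 4710) = 4710 × 86206.9 / 81646.9 ≈ 4973.1 mm ≈ 4.97 m.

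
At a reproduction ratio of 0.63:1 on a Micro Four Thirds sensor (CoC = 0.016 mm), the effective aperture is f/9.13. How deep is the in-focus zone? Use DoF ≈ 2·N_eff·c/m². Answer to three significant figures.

At magnification m, DoF ≈ 2·N_eff·c/m² = 2 × 9.13 × 0.016 / 0.63² = 0.2922 / 0.3969 ≈ 0.736 mm.

0.736 mm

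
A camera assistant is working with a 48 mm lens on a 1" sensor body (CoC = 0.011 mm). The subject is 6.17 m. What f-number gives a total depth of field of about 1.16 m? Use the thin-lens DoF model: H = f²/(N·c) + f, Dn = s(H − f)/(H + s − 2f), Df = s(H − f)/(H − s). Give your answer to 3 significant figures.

Write h = H − f = f²/(N·c). The thin-lens limits are Dn = s·h/(h + (s−f)) and Df = s·h/(h − (s−f)), so DoF = Df − Dn = 2·s·(s−f)·h / (h² − (s−f)²).
That is a quadratic in h: DoF·h² − 2·s·(s−f)·h − DoF·(s−f)² = 0 ⇒ h = (s−f)·(s + √(s² + DoF²)) / DoF = 6122 × (6170 + √(6170² + 1160²)) / 1160 = 6122 × (6170 + 6278.10) / 1160 ≈ 65696 mm.
Then N = f²/(c·h) = 48² / (0.011 × 65696) = 2304 / 722.65 ≈ 3.19.

f/3.19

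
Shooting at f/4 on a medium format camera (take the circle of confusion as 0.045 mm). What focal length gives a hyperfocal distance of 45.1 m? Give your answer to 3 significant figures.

From H = f²/(N·c) + f, with f ≪ H: f ≈ √(H·N·c) = √(45100 × 4 × 0.045) = √8118.0 ≈ 90.10 mm.
Exact: f² + N·c·f − N·c·H = 0 ⇒ f = (−N·c + √((N·c)² + 4·N·c·H))/2 = (−0.18 + √32472)/2 ≈ 90.010 mm ≈ 90.0 mm.

90.0 mm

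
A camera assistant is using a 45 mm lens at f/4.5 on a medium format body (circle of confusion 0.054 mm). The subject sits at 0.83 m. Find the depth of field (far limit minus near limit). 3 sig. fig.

158 mm

Hyperfocal distance H = f²/(N·c) + f = 45²/(4.5 × 0.054) + 45 = 2025/0.243 + 45 ≈ 8378.3 mm ≈ 8.378 m.
Near limit Dn = s·(H − f)/(H + s − 2f) = 830 × (8378.3 − 45) / (8378.3 + 830 − 2 × 45) = 830 × 8333.3 / 9118.3 ≈ 758.55 mm.
Far limit Df = s·(H − f)/(H − s) = 830 × (8378.3 − 45) / (8378.3 − 830) = 830 × 8333.3 / 7548.3 ≈ 916.32 mm.
Depth of field = Df − Dn = 916.32 − 758.55 ≈ 157.77 mm.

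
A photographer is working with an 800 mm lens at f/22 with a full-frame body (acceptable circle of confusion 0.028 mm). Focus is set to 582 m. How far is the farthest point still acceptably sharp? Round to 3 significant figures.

1320 m

Hyperfocal distance H = f²/(N·c) + f = 800²/(22 × 0.028) + 800 = 640000/0.616 + 800 ≈ 1039761.0 mm ≈ 1040 m.
Far limit Df = s·(H − f)/(H − s) = 582000 × (1039761.0 − 800) / (1039761.0 − 582000) = 582000 × 1038961.0 / 457761.0 ≈ 1320941 mm ≈ 1320 m.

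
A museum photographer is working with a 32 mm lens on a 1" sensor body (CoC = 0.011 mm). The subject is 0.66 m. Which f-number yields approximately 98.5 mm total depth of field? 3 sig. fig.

f/11

Write h = H − f = f²/(N·c). The thin-lens limits are Dn = s·h/(h + (s−f)) and Df = s·h/(h − (s−f)), so DoF = Df − Dn = 2·s·(s−f)·h / (h² − (s−f)²).
That is a quadratic in h: DoF·h² − 2·s·(s−f)·h − DoF·(s−f)² = 0 ⇒ h = (s−f)·(s + √(s² + DoF²)) / DoF = 628 × (660 + √(660² + 98.5²)) / 98.5 = 628 × (660 + 667.310) / 98.5 ≈ 8462.4 mm.
Then N = f²/(c·h) = 32² / (0.011 × 8462.4) = 1024 / 93.087 ≈ 11.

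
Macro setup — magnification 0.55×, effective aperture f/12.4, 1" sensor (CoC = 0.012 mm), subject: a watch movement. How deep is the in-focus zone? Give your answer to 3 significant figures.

At magnification m, DoF ≈ 2·N_eff·c/m² = 2 × 12.4 × 0.012 / 0.55² = 0.2976 / 0.3025 ≈ 0.984 mm.

0.984 mm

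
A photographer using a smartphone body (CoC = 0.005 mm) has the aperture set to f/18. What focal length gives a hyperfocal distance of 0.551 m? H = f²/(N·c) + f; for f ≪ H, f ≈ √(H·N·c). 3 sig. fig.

From H = f²/(N·c) + f, with f ≪ H: f ≈ √(H·N·c) = √(551 × 18 × 0.005) = √49.590 ≈ 7.042 mm.
Exact: f² + N·c·f − N·c·H = 0 ⇒ f = (−N·c + √((N·c)² + 4·N·c·H))/2 = (−0.09 + √198.37)/2 ≈ 6.9972 mm ≈ 7.00 mm.

7.00 mm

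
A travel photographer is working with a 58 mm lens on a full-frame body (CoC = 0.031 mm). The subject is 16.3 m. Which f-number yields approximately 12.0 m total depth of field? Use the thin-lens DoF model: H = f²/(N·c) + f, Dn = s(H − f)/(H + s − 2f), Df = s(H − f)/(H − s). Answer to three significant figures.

f/2.19

Write h = H − f = f²/(N·c). The thin-lens limits are Dn = s·h/(h + (s−f)) and Df = s·h/(h − (s−f)), so DoF = Df − Dn = 2·s·(s−f)·h / (h² − (s−f)²).
That is a quadratic in h: DoF·h² − 2·s·(s−f)·h − DoF·(s−f)² = 0 ⇒ h = (s−f)·(s + √(s² + DoF²)) / DoF = 16242 × (16300 + √(16300² + 12000²)) / 12000 = 16242 × (16300 + 20240.8) / 12000 ≈ 49458 mm.
Then N = f²/(c·h) = 58² / (0.031 × 49458) = 3364 / 1533.2 ≈ 2.19.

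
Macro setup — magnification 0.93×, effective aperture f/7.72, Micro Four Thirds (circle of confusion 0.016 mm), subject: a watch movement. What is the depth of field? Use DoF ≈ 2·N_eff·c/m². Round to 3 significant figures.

0.286 mm

At magnification m, DoF ≈ 2·N_eff·c/m² = 2 × 7.72 × 0.016 / 0.93² = 0.247 / 0.8649 ≈ 0.286 mm.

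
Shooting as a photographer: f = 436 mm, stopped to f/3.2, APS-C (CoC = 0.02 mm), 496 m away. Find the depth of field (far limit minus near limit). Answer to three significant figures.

170 m

Hyperfocal distance H = f²/(N·c) + f = 436²/(3.2 × 0.02) + 436 = 190096/0.064 + 436 ≈ 2970686.0 mm ≈ 2971 m.
Near limit Dn = s·(H − f)/(H + s − 2f) = 496000 × (2970686.0 − 436) / (2970686.0 + 496000 − 2 × 436) = 496000 × 2970250.0 / 3465814.0 ≈ 425079 mm.
Far limit Df = s·(H − f)/(H − s) = 496000 × (2970686.0 − 436) / (2970686.0 − 496000) = 496000 × 2970250.0 / 2474686.0 ≈ 595326 mm.
Depth of field = Df − Dn = 595326 − 425079 ≈ 170247 mm ≈ 170 m.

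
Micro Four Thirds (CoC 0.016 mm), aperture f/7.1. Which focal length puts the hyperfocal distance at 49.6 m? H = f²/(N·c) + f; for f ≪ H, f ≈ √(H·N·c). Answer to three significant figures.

75.0 mm

From H = f²/(N·c) + f, with f ≪ H: f ≈ √(H·N·c) = √(49600 × 7.1 × 0.016) = √5634.6 ≈ 75.06 mm.
Exact: f² + N·c·f − N·c·H = 0 ⇒ f = (−N·c + √((N·c)² + 4·N·c·H))/2 = (−0.1136 + √22538)/2 ≈ 75.007 mm ≈ 75.0 mm.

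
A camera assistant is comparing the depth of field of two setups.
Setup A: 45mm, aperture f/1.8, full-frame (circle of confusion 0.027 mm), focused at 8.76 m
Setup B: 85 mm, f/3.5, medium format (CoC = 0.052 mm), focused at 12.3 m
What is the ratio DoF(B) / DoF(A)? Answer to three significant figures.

2.18

Setup A: H = 45²/(1.8×0.027) + 45 ≈ 41711.7 mm; DoF = Df − Dn = 11076.8 − 7244.7 ≈ 3832.1 mm.
Setup B: H = 85²/(3.5×0.052) + 85 ≈ 39782.8 mm; DoF = Df − Dn = 17766.9 − 9405.8 ≈ 8361.1 mm.
Ratio = 8361.1 / 3832.1 ≈ 2.18.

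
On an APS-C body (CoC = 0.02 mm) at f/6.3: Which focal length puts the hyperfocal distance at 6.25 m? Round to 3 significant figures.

From H = f²/(N·c) + f, with f ≪ H: f ≈ √(H·N·c) = √(6250 × 6.3 × 0.02) = √787.50 ≈ 28.06 mm.
Exact: f² + N·c·f − N·c·H = 0 ⇒ f = (−N·c + √((N·c)² + 4·N·c·H))/2 = (−0.126 + √3150.0)/2 ≈ 28.000 mm ≈ 28.0 mm.

28.0 mm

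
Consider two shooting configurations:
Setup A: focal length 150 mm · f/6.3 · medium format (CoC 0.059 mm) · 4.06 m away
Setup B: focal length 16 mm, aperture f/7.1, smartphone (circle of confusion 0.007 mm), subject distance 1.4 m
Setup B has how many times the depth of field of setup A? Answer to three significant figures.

1.54

Setup A: H = 150²/(6.3×0.059) + 150 ≈ 60682.7 mm; DoF = Df − Dn = 4340.36 − 3813.66 ≈ 526.70 mm.
Setup B: H = 16²/(7.1×0.007) + 16 ≈ 5166.9 mm; DoF = Df − Dn = 1914.37 − 1103.50 ≈ 810.87 mm.
Ratio = 810.87 / 526.70 ≈ 1.54.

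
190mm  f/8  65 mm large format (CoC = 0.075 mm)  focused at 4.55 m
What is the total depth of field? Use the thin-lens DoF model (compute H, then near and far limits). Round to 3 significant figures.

0.663 m

Hyperfocal distance H = f²/(N·c) + f = 190²/(8 × 0.075) + 190 = 36100/0.6 + 190 ≈ 60356.7 mm ≈ 60.36 m.
Near limit Dn = s·(H − f)/(H + s − 2f) = 4550 × (60356.7 − 190) / (60356.7 + 4550 − 2 × 190) = 4550 × 60166.7 / 64526.7 ≈ 4242.56 mm.
Far limit Df = s·(H − f)/(H − s) = 4550 × (60356.7 − 190) / (60356.7 − 4550) = 4550 × 60166.7 / 55806.7 ≈ 4905.48 mm.
Depth of field = Df − Dn = 4905.48 − 4242.56 ≈ 662.92 mm ≈ 0.663 m.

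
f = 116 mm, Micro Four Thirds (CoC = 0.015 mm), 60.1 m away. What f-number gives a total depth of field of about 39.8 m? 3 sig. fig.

Write h = H − f = f²/(N·c). The thin-lens limits are Dn = s·h/(h + (s−f)) and Df = s·h/(h − (s−f)), so DoF = Df − Dn = 2·s·(s−f)·h / (h² − (s−f)²).
That is a quadratic in h: DoF·h² − 2·s·(s−f)·h − DoF·(s−f)² = 0 ⇒ h = (s−f)·(s + √(s² + DoF²)) / DoF = 59984 × (60100 + √(60100² + 39800²)) / 39800 = 59984 × (60100 + 72083.6) / 39800 ≈ 199219 mm.
Then N = f²/(c·h) = 116² / (0.015 × 199219) = 13456 / 2988.3 ≈ 4.50.

f/4.50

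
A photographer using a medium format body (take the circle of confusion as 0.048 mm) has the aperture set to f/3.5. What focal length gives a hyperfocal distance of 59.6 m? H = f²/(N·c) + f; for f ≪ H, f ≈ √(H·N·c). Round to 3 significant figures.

100 mm

From H = f²/(N·c) + f, with f ≪ H: f ≈ √(H·N·c) = √(59600 × 3.5 × 0.048) = √10013 ≈ 100.1 mm.
The +f correction barely moves this — solving exactly, f² + N·c·f − N·c·H = 0 ⇒ f = (−N·c + √((N·c)² + 4·N·c·H))/2 = (−0.168 + √40051)/2 ≈ 99.980 mm, so f ≈ 100 mm.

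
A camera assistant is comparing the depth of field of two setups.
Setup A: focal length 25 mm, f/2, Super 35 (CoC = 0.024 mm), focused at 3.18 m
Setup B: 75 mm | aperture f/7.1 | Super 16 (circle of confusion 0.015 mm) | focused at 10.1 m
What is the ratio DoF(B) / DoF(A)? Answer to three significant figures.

Setup A: H = 25²/(2×0.024) + 25 ≈ 13045.8 mm; DoF = Df − Dn = 4196.9 − 2559.8 ≈ 1637.1 mm.
Setup B: H = 75²/(7.1×0.015) + 75 ≈ 52891.9 mm; DoF = Df − Dn = 12466.2 − 8488.8 ≈ 3977.4 mm.
Ratio = 3977.4 / 1637.1 ≈ 2.43.

2.43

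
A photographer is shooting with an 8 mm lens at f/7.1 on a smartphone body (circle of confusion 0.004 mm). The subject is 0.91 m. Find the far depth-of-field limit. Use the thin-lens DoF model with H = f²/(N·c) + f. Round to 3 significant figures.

1.52 m

Hyperfocal distance H = f²/(N·c) + f = 8²/(7.1 × 0.004) + 8 = 64/0.0284 + 8 ≈ 2261.5 mm ≈ 2.262 m.
Far limit Df = s·(H − f)/(H − s) = 910 × (2261.5 − 8) / (2261.5 − 910) = 910 × 2253.5 / 1351.5 ≈ 1517.3 mm ≈ 1.52 m.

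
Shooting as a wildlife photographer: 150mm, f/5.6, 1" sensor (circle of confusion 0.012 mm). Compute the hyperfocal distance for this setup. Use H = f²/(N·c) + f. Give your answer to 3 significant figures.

Hyperfocal distance H = f²/(N·c) + f = 150²/(5.6 × 0.012) + 150 = 22500/0.0672 + 150 ≈ 334971.4 mm ≈ 335 m.

335 m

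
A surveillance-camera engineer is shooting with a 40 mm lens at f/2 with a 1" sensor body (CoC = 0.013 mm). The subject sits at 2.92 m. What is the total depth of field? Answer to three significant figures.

274 mm

Hyperfocal distance H = f²/(N·c) + f = 40²/(2 × 0.013) + 40 = 1600/0.026 + 40 ≈ 61578.5 mm ≈ 61.58 m.
Near limit Dn = s·(H − f)/(H + s − 2f) = 2920 × (61578.5 − 40) / (61578.5 + 2920 − 2 × 40) = 2920 × 61538.5 / 64418.5 ≈ 2789.45 mm.
Far limit Df = s·(H − f)/(H − s) = 2920 × (61578.5 − 40) / (61578.5 − 2920) = 2920 × 61538.5 / 58658.5 ≈ 3063.37 mm.
Depth of field = Df − Dn = 3063.37 − 2789.45 ≈ 273.92 mm.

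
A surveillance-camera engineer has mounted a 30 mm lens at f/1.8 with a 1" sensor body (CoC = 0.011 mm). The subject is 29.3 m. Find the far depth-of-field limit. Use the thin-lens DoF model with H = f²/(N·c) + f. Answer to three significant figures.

82.3 m

Hyperfocal distance H = f²/(N·c) + f = 30²/(1.8 × 0.011) + 30 = 900/0.0198 + 30 ≈ 45484.5 mm ≈ 45.48 m.
Far limit Df = s·(H − f)/(H − s) = 29300 × (45484.5 − 30) / (45484.5 − 29300) = 29300 × 45454.5 / 16184.5 ≈ 82290 mm ≈ 82.3 m.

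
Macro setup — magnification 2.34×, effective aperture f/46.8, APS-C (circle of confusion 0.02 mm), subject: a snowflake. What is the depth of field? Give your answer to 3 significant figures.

0.342 mm

At magnification m, DoF ≈ 2·N_eff·c/m² = 2 × 46.8 × 0.02 / 2.34² = 1.872 / 5.476 ≈ 0.342 mm.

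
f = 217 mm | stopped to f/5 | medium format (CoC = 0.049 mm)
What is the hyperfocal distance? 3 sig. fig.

Hyperfocal distance H = f²/(N·c) + f = 217²/(5 × 0.049) + 217 = 47089/0.245 + 217 ≈ 192417.0 mm ≈ 192 m.

192 m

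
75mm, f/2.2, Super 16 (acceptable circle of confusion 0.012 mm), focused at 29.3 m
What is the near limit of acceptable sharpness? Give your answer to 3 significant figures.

25.8 m

Hyperfocal distance H = f²/(N·c) + f = 75²/(2.2 × 0.012) + 75 = 5625/0.0264 + 75 ≈ 213143.2 mm ≈ 213.1 m.
Near limit Dn = s·(H − f)/(H + s − 2f) = 29300 × (213143.2 − 75) / (213143.2 + 29300 − 2 × 75) = 29300 × 213068.2 / 242293.2 ≈ 25766 mm ≈ 25.8 m.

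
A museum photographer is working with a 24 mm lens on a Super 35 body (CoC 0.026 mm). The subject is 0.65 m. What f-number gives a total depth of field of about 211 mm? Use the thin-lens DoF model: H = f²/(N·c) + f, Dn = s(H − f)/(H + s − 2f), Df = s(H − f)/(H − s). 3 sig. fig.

Write h = H − f = f²/(N·c). The thin-lens limits are Dn = s·h/(h + (s−f)) and Df = s·h/(h − (s−f)), so DoF = Df − Dn = 2·s·(s−f)·h / (h² − (s−f)²).
That is a quadratic in h: DoF·h² − 2·s·(s−f)·h − DoF·(s−f)² = 0 ⇒ h = (s−f)·(s + √(s² + DoF²)) / DoF = 626 × (650 + √(650² + 211²)) / 211 = 626 × (650 + 683.389) / 211 ≈ 3955.9 mm.
Then N = f²/(c·h) = 24² / (0.026 × 3955.9) = 576 / 102.85 ≈ 5.60.

f/5.60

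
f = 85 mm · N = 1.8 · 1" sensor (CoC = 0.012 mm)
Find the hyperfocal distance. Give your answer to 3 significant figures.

335 m

Hyperfocal distance H = f²/(N·c) + f = 85²/(1.8 × 0.012) + 85 = 7225/0.0216 + 85 ≈ 334575.7 mm ≈ 335 m.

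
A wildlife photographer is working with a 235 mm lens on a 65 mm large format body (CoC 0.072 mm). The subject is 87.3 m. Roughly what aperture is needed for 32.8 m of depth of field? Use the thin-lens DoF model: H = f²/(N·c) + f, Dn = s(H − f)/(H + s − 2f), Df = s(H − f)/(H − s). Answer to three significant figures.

Write h = H − f = f²/(N·c). The thin-lens limits are Dn = s·h/(h + (s−f)) and Df = s·h/(h − (s−f)), so DoF = Df − Dn = 2·s·(s−f)·h / (h² − (s−f)²).
That is a quadratic in h: DoF·h² − 2·s·(s−f)·h − DoF·(s−f)² = 0 ⇒ h = (s−f)·(s + √(s² + DoF²)) / DoF = 87065 × (87300 + √(87300² + 32800²)) / 32800 = 87065 × (87300 + 93258.4) / 32800 ≈ 479278 mm.
Then N = f²/(c·h) = 235² / (0.072 × 479278) = 55225 / 34508 ≈ 1.60.

f/1.60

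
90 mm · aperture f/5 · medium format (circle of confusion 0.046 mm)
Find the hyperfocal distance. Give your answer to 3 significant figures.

Hyperfocal distance H = f²/(N·c) + f = 90²/(5 × 0.046) + 90 = 8100/0.23 + 90 ≈ 35307.4 mm ≈ 35.3 m.

35.3 m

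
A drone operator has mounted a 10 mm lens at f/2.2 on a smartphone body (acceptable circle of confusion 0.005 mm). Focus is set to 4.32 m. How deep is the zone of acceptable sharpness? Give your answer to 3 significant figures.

5.28 m

Hyperfocal distance H = f²/(N·c) + f = 10²/(2.2 × 0.005) + 10 = 100/0.011 + 10 ≈ 9100.9 mm ≈ 9.101 m.
Near limit Dn = s·(H − f)/(H + s − 2f) = 4320 × (9100.9 − 10) / (9100.9 + 4320 − 2 × 10) = 4320 × 9090.9 / 13400.9 ≈ 2930.6 mm.
Far limit Df = s·(H − f)/(H − s) = 4320 × (9100.9 − 10) / (9100.9 − 4320) = 4320 × 9090.9 / 4780.9 ≈ 8214.5 mm.
Depth of field = Df − Dn = 8214.5 − 2930.6 ≈ 5283.9 mm ≈ 5.28 m.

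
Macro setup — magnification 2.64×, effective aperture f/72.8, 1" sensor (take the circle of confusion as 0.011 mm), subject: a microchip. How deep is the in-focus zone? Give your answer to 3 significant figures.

At magnification m, DoF ≈ 2·N_eff·c/m² = 2 × 72.8 × 0.011 / 2.64² = 1.602 / 6.97 ≈ 0.23 mm.

0.230 mm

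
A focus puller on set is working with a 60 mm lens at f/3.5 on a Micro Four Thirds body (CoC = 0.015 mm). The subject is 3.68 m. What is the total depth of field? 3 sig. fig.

390 mm

Hyperfocal distance H = f²/(N·c) + f = 60²/(3.5 × 0.015) + 60 = 3600/0.0525 + 60 ≈ 68631.4 mm ≈ 68.63 m.
Near limit Dn = s·(H − f)/(H + s − 2f) = 3680 × (68631.4 − 60) / (68631.4 + 3680 − 2 × 60) = 3680 × 68571.4 / 72191.4 ≈ 3495.47 mm.
Far limit Df = s·(H − f)/(H − s) = 3680 × (68631.4 − 60) / (68631.4 − 3680) = 3680 × 68571.4 / 64951.4 ≈ 3885.10 mm.
Depth of field = Df − Dn = 3885.10 − 3495.47 ≈ 389.63 mm.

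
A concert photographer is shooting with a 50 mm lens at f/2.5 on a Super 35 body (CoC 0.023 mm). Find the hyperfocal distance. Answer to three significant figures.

Hyperfocal distance H = f²/(N·c) + f = 50²/(2.5 × 0.023) + 50 = 2500/0.0575 + 50 ≈ 43528.3 mm ≈ 43.5 m.

43.5 m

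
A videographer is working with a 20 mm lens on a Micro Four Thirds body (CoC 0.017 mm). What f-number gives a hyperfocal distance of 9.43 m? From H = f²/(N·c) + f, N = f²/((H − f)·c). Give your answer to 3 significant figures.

f/2.50

Rearrange H = f²/(N·c) + f for N: N = f² / ((H − f)·c).
N = 20² / ((9430 − 20) × 0.017) = 400 / 160.0 ≈ 2.50.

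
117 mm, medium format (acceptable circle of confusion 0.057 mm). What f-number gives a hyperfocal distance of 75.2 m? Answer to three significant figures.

Rearrange H = f²/(N·c) + f for N: N = f² / ((H − f)·c).
N = 117² / ((75200 − 117) × 0.057) = 13689 / 4280 ≈ 3.20.

f/3.20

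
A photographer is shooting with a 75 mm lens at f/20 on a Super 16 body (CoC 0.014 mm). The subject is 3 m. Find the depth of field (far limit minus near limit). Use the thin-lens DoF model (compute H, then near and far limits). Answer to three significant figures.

0.893 m

Hyperfocal distance H = f²/(N·c) + f = 75²/(20 × 0.014) + 75 = 5625/0.28 + 75 ≈ 20164.3 mm ≈ 20.16 m.
Near limit Dn = s·(H − f)/(H + s − 2f) = 3000 × (20164.3 − 75) / (20164.3 + 3000 − 2 × 75) = 3000 × 20089.3 / 23014.3 ≈ 2618.72 mm.
Far limit Df = s·(H − f)/(H − s) = 3000 × (20164.3 − 75) / (20164.3 − 3000) = 3000 × 20089.3 / 17164.3 ≈ 3511.24 mm.
Depth of field = Df − Dn = 3511.24 − 2618.72 ≈ 892.52 mm ≈ 0.893 m.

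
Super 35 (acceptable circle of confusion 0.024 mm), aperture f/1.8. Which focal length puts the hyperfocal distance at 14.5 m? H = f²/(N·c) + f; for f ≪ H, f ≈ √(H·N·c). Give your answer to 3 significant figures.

From H = f²/(N·c) + f, with f ≪ H: f ≈ √(H·N·c) = √(14500 × 1.8 × 0.024) = √626.40 ≈ 25.03 mm.
The +f correction barely moves this — solving exactly, f² + N·c·f − N·c·H = 0 ⇒ f = (−N·c + √((N·c)² + 4·N·c·H))/2 = (−0.0432 + √2505.6)/2 ≈ 25.006 mm, so f ≈ 25.0 mm.

25.0 mm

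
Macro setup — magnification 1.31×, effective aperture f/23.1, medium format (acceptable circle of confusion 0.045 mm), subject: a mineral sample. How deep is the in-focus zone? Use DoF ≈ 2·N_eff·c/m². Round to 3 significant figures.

At magnification m, DoF ≈ 2·N_eff·c/m² = 2 × 23.1 × 0.045 / 1.31² = 2.079 / 1.716 ≈ 1.21 mm.

1.21 mm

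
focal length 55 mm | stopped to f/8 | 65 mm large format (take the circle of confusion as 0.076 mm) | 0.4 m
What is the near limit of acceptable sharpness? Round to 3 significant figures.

Hyperfocal distance H = f²/(N·c) + f = 55²/(8 × 0.076) + 55 = 3025/0.608 + 55 ≈ 5030.3 mm ≈ 5.030 m.
Near limit Dn = s·(H − f)/(H + s − 2f) = 400 × (5030.3 − 55) / (5030.3 + 400 − 2 × 55) = 400 × 4975.3 / 5320.3 ≈ 374.06 mm.

374 mm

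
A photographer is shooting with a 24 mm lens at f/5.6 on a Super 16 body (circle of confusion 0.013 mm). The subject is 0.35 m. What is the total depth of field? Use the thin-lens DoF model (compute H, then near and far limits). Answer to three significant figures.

28.9 mm

Hyperfocal distance H = f²/(N·c) + f = 24²/(5.6 × 0.013) + 24 = 576/0.0728 + 24 ≈ 7936.1 mm ≈ 7.936 m.
Near limit Dn = s·(H − f)/(H + s − 2f) = 350 × (7936.1 − 24) / (7936.1 + 350 − 2 × 24) = 350 × 7912.1 / 8238.1 ≈ 336.150 mm.
Far limit Df = s·(H − f)/(H − s) = 350 × (7936.1 − 24) / (7936.1 − 350) = 350 × 7912.1 / 7586.1 ≈ 365.041 mm.
Depth of field = Df − Dn = 365.041 − 336.150 ≈ 28.891 mm.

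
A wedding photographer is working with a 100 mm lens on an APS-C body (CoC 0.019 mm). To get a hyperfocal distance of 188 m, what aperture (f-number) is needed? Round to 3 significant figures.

Rearrange H = f²/(N·c) + f for N: N = f² / ((H − f)·c).
N = 100² / ((188000 − 100) × 0.019) = 10000 / 3570 ≈ 2.80.

f/2.80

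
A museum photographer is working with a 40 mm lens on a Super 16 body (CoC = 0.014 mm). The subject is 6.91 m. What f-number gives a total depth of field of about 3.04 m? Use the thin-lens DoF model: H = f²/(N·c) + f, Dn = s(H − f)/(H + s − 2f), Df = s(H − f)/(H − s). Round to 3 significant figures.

f/3.50

Write h = H − f = f²/(N·c). The thin-lens limits are Dn = s·h/(h + (s−f)) and Df = s·h/(h − (s−f)), so DoF = Df − Dn = 2·s·(s−f)·h / (h² − (s−f)²).
That is a quadratic in h: DoF·h² − 2·s·(s−f)·h − DoF·(s−f)² = 0 ⇒ h = (s−f)·(s + √(s² + DoF²)) / DoF = 6870 × (6910 + √(6910² + 3040²)) / 3040 = 6870 × (6910 + 7549.15) / 3040 ≈ 32676 mm.
Then N = f²/(c·h) = 40² / (0.014 × 32676) = 1600 / 457.46 ≈ 3.50.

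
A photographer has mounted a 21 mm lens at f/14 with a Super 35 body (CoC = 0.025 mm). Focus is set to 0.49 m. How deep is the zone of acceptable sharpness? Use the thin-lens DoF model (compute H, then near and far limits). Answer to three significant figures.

423 mm

Hyperfocal distance H = f²/(N·c) + f = 21²/(14 × 0.025) + 21 = 441/0.35 + 21 ≈ 1281.0 mm ≈ 1.281 m.
Near limit Dn = s·(H − f)/(H + s − 2f) = 490 × (1281.0 − 21) / (1281.0 + 490 − 2 × 21) = 490 × 1260.0 / 1729.0 ≈ 357.09 mm.
Far limit Df = s·(H − f)/(H − s) = 490 × (1281.0 − 21) / (1281.0 − 490) = 490 × 1260.0 / 791.0 ≈ 780.53 mm.
Depth of field = Df − Dn = 780.53 − 357.09 ≈ 423.44 mm.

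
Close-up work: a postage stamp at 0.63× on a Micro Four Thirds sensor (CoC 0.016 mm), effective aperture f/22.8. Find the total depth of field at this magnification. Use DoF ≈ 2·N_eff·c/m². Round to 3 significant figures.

At magnification m, DoF ≈ 2·N_eff·c/m² = 2 × 22.8 × 0.016 / 0.63² = 0.7296 / 0.3969 ≈ 1.84 mm.

1.84 mm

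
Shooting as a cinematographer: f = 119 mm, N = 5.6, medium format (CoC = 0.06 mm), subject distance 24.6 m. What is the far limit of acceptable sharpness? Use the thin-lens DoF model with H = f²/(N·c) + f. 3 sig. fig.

Hyperfocal distance H = f²/(N·c) + f = 119²/(5.6 × 0.06) + 119 = 14161/0.336 + 119 ≈ 42264.8 mm ≈ 42.26 m.
Far limit Df = s·(H − f)/(H − s) = 24600 × (42264.8 − 119) / (42264.8 − 24600) = 24600 × 42145.8 / 17664.8 ≈ 58692 mm ≈ 58.7 m.

58.7 m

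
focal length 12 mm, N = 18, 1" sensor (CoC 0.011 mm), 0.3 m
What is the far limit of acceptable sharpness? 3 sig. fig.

497 mm

Hyperfocal distance H = f²/(N·c) + f = 12²/(18 × 0.011) + 12 = 144/0.198 + 12 ≈ 739.3 mm ≈ 0.739 m.
Far limit Df = s·(H − f)/(H − s) = 300 × (739.3 − 12) / (739.3 − 300) = 300 × 727.3 / 439.3 ≈ 496.69 mm.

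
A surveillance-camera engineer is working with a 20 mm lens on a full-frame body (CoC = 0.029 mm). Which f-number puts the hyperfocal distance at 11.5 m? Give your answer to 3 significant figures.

Rearrange H = f²/(N·c) + f for N: N = f² / ((H − f)·c).
N = 20² / ((11500 − 20) × 0.029) = 400 / 332.9 ≈ 1.20.

f/1.20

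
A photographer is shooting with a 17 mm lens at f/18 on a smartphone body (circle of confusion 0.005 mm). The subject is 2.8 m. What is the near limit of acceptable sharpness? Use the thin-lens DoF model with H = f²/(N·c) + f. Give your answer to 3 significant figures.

1.50 m

Hyperfocal distance H = f²/(N·c) + f = 17²/(18 × 0.005) + 17 = 289/0.09 + 17 ≈ 3228.1 mm ≈ 3.228 m.
Near limit Dn = s·(H − f)/(H + s − 2f) = 2800 × (3228.1 − 17) / (3228.1 + 2800 − 2 × 17) = 2800 × 3211.1 / 5994.1 ≈ 1500.0 mm ≈ 1.50 m.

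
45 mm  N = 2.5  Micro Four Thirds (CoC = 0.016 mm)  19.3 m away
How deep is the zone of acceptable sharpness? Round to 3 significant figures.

17.2 m

Hyperfocal distance H = f²/(N·c) + f = 45²/(2.5 × 0.016) + 45 = 2025/0.04 + 45 ≈ 50670.0 mm ≈ 50.67 m.
Near limit Dn = s·(H − f)/(H + s − 2f) = 19300 × (50670.0 − 45) / (50670.0 + 19300 − 2 × 45) = 19300 × 50625.0 / 69880.0 ≈ 13982 mm.
Far limit Df = s·(H − f)/(H − s) = 19300 × (50670.0 − 45) / (50670.0 − 19300) = 19300 × 50625.0 / 31370.0 ≈ 31146 mm.
Depth of field = Df − Dn = 31146 − 13982 ≈ 17164 mm ≈ 17.2 m.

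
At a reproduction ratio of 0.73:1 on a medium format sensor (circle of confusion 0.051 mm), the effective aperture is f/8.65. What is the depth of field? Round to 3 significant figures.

At magnification m, DoF ≈ 2·N_eff·c/m² = 2 × 8.65 × 0.051 / 0.73² = 0.8823 / 0.5329 ≈ 1.66 mm.

1.66 mm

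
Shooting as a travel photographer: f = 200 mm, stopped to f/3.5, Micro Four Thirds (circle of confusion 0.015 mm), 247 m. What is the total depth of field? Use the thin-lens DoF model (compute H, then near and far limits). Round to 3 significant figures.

Hyperfocal distance H = f²/(N·c) + f = 200²/(3.5 × 0.015) + 200 = 40000/0.0525 + 200 ≈ 762104.8 mm ≈ 762.1 m.
Near limit Dn = s·(H − f)/(H + s − 2f) = 247000 × (762104.8 − 200) / (762104.8 + 247000 − 2 × 200) = 247000 × 761904.8 / 1008704.8 ≈ 186566 mm.
Far limit Df = s·(H − f)/(H − s) = 247000 × (762104.8 − 200) / (762104.8 − 247000) = 247000 × 761904.8 / 515104.8 ≈ 365344 mm.
Depth of field = Df − Dn = 365344 − 186566 ≈ 178778 mm ≈ 179 m.

179 m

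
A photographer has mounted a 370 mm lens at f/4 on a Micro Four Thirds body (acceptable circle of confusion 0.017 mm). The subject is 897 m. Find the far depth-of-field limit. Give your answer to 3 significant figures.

Hyperfocal distance H = f²/(N·c) + f = 370²/(4 × 0.017) + 370 = 136900/0.068 + 370 ≈ 2013605.3 mm ≈ 2014 m.
Far limit Df = s·(H − f)/(H − s) = 897000 × (2013605.3 − 370) / (2013605.3 − 897000) = 897000 × 2013235.3 / 1116605.3 ≈ 1617288 mm ≈ 1620 m.

1620 m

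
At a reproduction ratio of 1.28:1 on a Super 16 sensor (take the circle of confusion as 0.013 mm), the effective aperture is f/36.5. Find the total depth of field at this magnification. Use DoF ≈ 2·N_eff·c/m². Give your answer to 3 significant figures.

0.579 mm

At magnification m, DoF ≈ 2·N_eff·c/m² = 2 × 36.5 × 0.013 / 1.28² = 0.949 / 1.638 ≈ 0.579 mm.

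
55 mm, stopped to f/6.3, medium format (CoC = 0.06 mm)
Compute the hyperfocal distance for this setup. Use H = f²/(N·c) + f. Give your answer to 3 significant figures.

8.06 m

Hyperfocal distance H = f²/(N·c) + f = 55²/(6.3 × 0.06) + 55 = 3025/0.378 + 55 ≈ 8057.6 mm ≈ 8.06 m.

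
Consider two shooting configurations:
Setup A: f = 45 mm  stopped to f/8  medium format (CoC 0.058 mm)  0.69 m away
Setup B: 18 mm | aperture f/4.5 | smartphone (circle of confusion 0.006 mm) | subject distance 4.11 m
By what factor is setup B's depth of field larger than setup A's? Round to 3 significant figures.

Setup A: H = 45²/(8×0.058) + 45 ≈ 4409.2 mm; DoF = Df − Dn = 809.66 − 601.15 ≈ 208.51 mm.
Setup B: H = 18²/(4.5×0.006) + 18 ≈ 12018.0 mm; DoF = Df − Dn = 6236.7 − 3064.9 ≈ 3171.8 mm.
Ratio = 3171.8 / 208.51 ≈ 15.2.

15.2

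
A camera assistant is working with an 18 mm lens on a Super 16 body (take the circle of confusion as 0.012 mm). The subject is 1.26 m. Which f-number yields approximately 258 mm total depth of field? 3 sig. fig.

f/2.20

Write h = H − f = f²/(N·c). The thin-lens limits are Dn = s·h/(h + (s−f)) and Df = s·h/(h − (s−f)), so DoF = Df − Dn = 2·s·(s−f)·h / (h² − (s−f)²).
That is a quadratic in h: DoF·h² − 2·s·(s−f)·h − DoF·(s−f)² = 0 ⇒ h = (s−f)·(s + √(s² + DoF²)) / DoF = 1242 × (1260 + √(1260² + 258²)) / 258 = 1242 × (1260 + 1286.14) / 258 ≈ 12257 mm.
Then N = f²/(c·h) = 18² / (0.012 × 12257) = 324 / 147.08 ≈ 2.20.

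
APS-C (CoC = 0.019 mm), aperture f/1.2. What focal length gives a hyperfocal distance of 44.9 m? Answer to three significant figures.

32.0 mm

From H = f²/(N·c) + f, with f ≪ H: f ≈ √(H·N·c) = √(44900 × 1.2 × 0.019) = √1023.7 ≈ 32.00 mm.
The +f correction barely moves this — solving exactly, f² + N·c·f − N·c·H = 0 ⇒ f = (−N·c + √((N·c)² + 4·N·c·H))/2 = (−0.0228 + √4094.9)/2 ≈ 31.984 mm, so f ≈ 32.0 mm.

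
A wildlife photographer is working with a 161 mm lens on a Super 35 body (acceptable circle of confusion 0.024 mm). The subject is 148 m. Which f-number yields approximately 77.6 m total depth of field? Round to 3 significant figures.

Write h = H − f = f²/(N·c). The thin-lens limits are Dn = s·h/(h + (s−f)) and Df = s·h/(h − (s−f)), so DoF = Df − Dn = 2·s·(s−f)·h / (h² − (s−f)²).
That is a quadratic in h: DoF·h² − 2·s·(s−f)·h − DoF·(s−f)² = 0 ⇒ h = (s−f)·(s + √(s² + DoF²)) / DoF = 147839 × (148000 + √(148000² + 77600²)) / 77600 = 147839 × (148000 + 167110) / 77600 ≈ 600329 mm.
Then N = f²/(c·h) = 161² / (0.024 × 600329) = 25921 / 14408 ≈ 1.80.

f/1.80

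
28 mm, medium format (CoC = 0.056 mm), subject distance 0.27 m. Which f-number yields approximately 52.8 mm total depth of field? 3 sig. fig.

Write h = H − f = f²/(N·c). The thin-lens limits are Dn = s·h/(h + (s−f)) and Df = s·h/(h − (s−f)), so DoF = Df − Dn = 2·s·(s−f)·h / (h² − (s−f)²).
That is a quadratic in h: DoF·h² − 2·s·(s−f)·h − DoF·(s−f)² = 0 ⇒ h = (s−f)·(s + √(s² + DoF²)) / DoF = 242 × (270 + √(270² + 52.8²)) / 52.8 = 242 × (270 + 275.114) / 52.8 ≈ 2498.4 mm.
Then N = f²/(c·h) = 28² / (0.056 × 2498.4) = 784 / 139.91 ≈ 5.60.

f/5.60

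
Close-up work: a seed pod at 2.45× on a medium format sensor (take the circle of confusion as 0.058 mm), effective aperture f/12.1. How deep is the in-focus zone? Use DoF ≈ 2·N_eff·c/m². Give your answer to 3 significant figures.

0.234 mm

At magnification m, DoF ≈ 2·N_eff·c/m² = 2 × 12.1 × 0.058 / 2.45² = 1.404 / 6.003 ≈ 0.234 mm.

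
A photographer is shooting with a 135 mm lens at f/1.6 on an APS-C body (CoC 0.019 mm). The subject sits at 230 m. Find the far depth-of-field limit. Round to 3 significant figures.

373 m

Hyperfocal distance H = f²/(N·c) + f = 135²/(1.6 × 0.019) + 135 = 18225/0.0304 + 135 ≈ 599641.6 mm ≈ 599.6 m.
Far limit Df = s·(H − f)/(H − s) = 230000 × (599641.6 − 135) / (599641.6 − 230000) = 230000 × 599506.6 / 369641.6 ≈ 373028 mm ≈ 373 m.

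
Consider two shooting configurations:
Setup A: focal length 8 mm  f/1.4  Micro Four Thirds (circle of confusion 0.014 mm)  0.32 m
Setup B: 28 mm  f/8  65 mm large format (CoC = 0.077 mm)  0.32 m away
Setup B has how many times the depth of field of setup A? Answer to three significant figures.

Setup A: H = 8²/(1.4×0.014) + 8 ≈ 3273.3 mm; DoF = Df − Dn = 353.806 − 292.091 ≈ 61.715 mm.
Setup B: H = 28²/(8×0.077) + 28 ≈ 1300.7 mm; DoF = Df − Dn = 415.28 − 260.28 ≈ 155.00 mm.
Ratio = 155.00 / 61.715 ≈ 2.51.

2.51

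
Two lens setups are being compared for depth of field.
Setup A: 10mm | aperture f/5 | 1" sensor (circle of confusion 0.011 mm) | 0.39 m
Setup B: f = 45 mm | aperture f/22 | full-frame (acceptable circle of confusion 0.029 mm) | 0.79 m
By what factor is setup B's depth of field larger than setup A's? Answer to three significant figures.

Setup A: H = 10²/(5×0.011) + 10 ≈ 1828.2 mm; DoF = Df − Dn = 493.05 − 322.58 ≈ 170.47 mm.
Setup B: H = 45²/(22×0.029) + 45 ≈ 3219.0 mm; DoF = Df − Dn = 1032.30 − 639.82 ≈ 392.48 mm.
Ratio = 392.48 / 170.47 ≈ 2.30.

2.30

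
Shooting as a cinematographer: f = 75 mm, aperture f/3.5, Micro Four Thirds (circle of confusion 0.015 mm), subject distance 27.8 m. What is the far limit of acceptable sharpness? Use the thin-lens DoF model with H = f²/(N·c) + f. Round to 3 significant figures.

Hyperfocal distance H = f²/(N·c) + f = 75²/(3.5 × 0.015) + 75 = 5625/0.0525 + 75 ≈ 107217.9 mm ≈ 107.2 m.
Far limit Df = s·(H − f)/(H − s) = 27800 × (107217.9 − 75) / (107217.9 − 27800) = 27800 × 107142.9 / 79417.9 ≈ 37505 mm ≈ 37.5 m.

37.5 m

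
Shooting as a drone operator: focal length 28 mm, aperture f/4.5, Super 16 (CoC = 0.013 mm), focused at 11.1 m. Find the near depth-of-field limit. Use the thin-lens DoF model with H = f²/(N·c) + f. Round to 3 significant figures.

6.08 m

Hyperfocal distance H = f²/(N·c) + f = 28²/(4.5 × 0.013) + 28 = 784/0.0585 + 28 ≈ 13429.7 mm ≈ 13.43 m.
Near limit Dn = s·(H − f)/(H + s − 2f) = 11100 × (13429.7 − 28) / (13429.7 + 11100 − 2 × 28) = 11100 × 13401.7 / 24473.7 ≈ 6078.3 mm ≈ 6.08 m.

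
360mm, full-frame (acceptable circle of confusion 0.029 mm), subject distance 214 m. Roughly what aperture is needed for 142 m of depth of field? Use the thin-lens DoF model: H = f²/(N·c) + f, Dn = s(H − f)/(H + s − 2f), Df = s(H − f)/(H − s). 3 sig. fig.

f/6.31

Write h = H − f = f²/(N·c). The thin-lens limits are Dn = s·h/(h + (s−f)) and Df = s·h/(h − (s−f)), so DoF = Df − Dn = 2·s·(s−f)·h / (h² − (s−f)²).
That is a quadratic in h: DoF·h² − 2·s·(s−f)·h − DoF·(s−f)² = 0 ⇒ h = (s−f)·(s + √(s² + DoF²)) / DoF = 213640 × (214000 + √(214000² + 142000²)) / 142000 = 213640 × (214000 + 256827) / 142000 ≈ 708362 mm.
Then N = f²/(c·h) = 360² / (0.029 × 708362) = 129600 / 20543 ≈ 6.31.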